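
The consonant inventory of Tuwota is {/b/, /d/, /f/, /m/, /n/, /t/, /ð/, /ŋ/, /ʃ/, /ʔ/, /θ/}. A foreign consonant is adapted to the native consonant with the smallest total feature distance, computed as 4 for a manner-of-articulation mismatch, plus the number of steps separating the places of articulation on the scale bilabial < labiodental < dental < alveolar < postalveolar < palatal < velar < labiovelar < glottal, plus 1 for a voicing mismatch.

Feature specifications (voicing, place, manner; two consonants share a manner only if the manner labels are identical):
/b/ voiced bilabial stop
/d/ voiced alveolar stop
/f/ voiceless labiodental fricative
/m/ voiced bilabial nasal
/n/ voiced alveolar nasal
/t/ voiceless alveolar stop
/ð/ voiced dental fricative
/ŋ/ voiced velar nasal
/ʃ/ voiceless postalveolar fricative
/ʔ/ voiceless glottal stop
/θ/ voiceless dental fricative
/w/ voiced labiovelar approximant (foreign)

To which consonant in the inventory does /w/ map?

ŋ

/ŋ/ is closest: manner differs (approximant→nasal, +4), place distance 1 (labiovelar→velar), same voicing; total 5. Next closest is /ʔ/ at distance 6.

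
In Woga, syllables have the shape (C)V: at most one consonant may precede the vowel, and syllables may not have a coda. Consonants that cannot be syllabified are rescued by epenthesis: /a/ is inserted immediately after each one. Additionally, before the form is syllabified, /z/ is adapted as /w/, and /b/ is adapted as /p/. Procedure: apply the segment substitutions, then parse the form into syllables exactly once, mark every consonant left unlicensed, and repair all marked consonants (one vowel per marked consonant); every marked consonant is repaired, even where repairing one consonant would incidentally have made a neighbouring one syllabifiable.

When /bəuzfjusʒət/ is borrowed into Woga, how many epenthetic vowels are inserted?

4

After substitution the input is /pəuwfjusʒət/.
The unsyllabifiable consonants are /w/, /f/, /s/, /t/; each receives one epenthetic vowel.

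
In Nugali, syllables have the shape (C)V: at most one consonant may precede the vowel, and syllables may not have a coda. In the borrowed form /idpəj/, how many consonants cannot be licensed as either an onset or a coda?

2

Under (C)V, the unsyllabifiable consonants are /d/, /j/ (no codas are permitted; onsets are limited to one consonant).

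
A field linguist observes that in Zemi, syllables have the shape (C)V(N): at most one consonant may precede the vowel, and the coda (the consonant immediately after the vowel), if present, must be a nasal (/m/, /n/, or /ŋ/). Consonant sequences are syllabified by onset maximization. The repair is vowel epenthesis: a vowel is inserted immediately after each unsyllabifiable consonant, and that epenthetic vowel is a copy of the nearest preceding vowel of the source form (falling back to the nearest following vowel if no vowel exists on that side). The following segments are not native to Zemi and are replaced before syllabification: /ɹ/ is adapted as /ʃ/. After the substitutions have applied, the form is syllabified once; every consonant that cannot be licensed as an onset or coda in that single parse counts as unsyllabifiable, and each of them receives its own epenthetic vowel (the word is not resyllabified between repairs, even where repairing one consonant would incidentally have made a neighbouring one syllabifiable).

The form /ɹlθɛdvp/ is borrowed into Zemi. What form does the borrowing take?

Substitution: /ɹ/ → /ʃ/, giving /ʃlθɛdvp/.
Syllabifying with onset maximization leaves /ʃ/, /l/, /d/, /v/, /p/ stranded (only a nasal (/m/, /n/, or /ŋ/) is licensed in coda position; onsets are limited to one consonant).
Epenthesis after each stranded consonant: /ʃ/ → /ʃɛ/, /l/ → /lɛ/, /d/ → /dɛ/, /v/ → /vɛ/, /p/ → /pɛ/.

ʃɛlɛθɛdɛvɛpɛ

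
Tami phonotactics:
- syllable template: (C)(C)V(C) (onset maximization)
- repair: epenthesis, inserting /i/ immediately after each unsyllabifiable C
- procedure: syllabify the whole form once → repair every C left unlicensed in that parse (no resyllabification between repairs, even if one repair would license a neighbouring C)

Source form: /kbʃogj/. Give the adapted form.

kibʃogji

Syllabifying with onset maximization leaves /k/, /j/ stranded (at most one coda consonant is licensed; onsets may contain at most 2 consonants).
Each unlicensed consonant becomes the onset of a new syllable: /k/ → /ki/, /j/ → /ji/.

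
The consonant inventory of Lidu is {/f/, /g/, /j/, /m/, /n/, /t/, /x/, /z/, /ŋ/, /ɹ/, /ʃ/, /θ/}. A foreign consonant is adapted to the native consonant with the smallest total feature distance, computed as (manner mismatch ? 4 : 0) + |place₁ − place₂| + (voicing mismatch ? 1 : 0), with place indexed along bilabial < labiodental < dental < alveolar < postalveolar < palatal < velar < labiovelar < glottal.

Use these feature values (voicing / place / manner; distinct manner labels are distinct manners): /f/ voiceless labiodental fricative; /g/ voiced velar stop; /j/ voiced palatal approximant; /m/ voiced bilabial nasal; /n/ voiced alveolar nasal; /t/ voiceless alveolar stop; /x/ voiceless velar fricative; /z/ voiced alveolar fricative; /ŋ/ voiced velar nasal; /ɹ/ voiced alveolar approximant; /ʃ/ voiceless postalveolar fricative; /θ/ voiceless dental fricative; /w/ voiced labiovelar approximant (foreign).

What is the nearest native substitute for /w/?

j

/j/ is closest: same manner (approximant), place distance 2 (labiovelar→palatal), same voicing; total 2. Next closest is /ɹ/ at distance 4.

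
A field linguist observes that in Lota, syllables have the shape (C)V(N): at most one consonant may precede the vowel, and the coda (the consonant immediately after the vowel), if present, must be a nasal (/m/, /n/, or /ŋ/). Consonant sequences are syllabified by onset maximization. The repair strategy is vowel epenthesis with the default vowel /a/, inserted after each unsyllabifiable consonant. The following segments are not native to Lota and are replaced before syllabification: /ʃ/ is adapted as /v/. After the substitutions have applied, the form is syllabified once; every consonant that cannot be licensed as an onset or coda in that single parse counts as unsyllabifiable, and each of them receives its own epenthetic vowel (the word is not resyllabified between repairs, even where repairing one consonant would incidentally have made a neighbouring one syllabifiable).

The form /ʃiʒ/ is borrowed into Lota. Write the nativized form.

viʒa

Substitution: /ʃ/ → /v/, giving /viʒ/.
Syllabifying with onset maximization leaves /ʒ/ stranded (only a nasal (/m/, /n/, or /ŋ/) is licensed in coda position; onsets are limited to one consonant).
Epenthesis after each stranded consonant: /ʒ/ → /ʒa/.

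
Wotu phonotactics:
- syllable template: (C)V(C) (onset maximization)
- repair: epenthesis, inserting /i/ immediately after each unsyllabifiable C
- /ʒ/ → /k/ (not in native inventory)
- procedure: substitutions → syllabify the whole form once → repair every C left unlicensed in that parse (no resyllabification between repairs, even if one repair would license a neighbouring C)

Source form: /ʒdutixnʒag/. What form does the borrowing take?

Substitution: /ʒ/ → /k/, giving /kdutixnkag/.
Syllabifying with onset maximization leaves /k/, /n/ stranded (at most one coda consonant is licensed; onsets are limited to one consonant).
Inserting the epenthetic vowel yields /k/ → /ki/, /n/ → /ni/.

kidutixnikag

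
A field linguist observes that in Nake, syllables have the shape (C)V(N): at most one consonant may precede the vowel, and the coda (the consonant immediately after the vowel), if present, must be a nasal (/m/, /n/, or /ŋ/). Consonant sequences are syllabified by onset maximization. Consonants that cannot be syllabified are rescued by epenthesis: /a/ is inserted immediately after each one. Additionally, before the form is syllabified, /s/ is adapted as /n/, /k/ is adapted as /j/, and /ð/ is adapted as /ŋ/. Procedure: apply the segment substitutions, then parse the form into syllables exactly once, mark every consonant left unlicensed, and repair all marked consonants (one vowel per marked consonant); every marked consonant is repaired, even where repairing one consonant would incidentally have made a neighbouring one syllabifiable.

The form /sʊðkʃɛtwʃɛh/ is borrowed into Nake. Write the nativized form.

nʊŋjaʃɛtawaʃɛha

Substitution: /s/ → /n/, /ð/ → /ŋ/, /k/ → /j/, giving /nʊŋjʃɛtwʃɛh/.
Syllabifying with onset maximization leaves /j/, /t/, /w/, /h/ stranded (only a nasal (/m/, /n/, or /ŋ/) is licensed in coda position; onsets are limited to one consonant).
Each unlicensed consonant becomes the onset of a new syllable: /j/ → /ja/, /t/ → /ta/, /w/ → /wa/, /h/ → /ha/.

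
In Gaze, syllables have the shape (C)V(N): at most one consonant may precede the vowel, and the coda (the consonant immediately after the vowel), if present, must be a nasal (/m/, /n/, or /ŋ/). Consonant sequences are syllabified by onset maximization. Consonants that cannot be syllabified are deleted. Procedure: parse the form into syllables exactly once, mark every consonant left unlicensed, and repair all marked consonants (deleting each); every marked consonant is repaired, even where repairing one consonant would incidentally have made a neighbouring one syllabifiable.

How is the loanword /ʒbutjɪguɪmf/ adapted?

bujɪguɪm

The consonants /ʒ/, /t/, /f/ cannot be parsed into a legal (C)V(N) syllable (only a nasal (/m/, /n/, or /ŋ/) is licensed in coda position; onsets are limited to one consonant).
Each unlicensed consonant is deleted: /ʒ/, /t/, /f/.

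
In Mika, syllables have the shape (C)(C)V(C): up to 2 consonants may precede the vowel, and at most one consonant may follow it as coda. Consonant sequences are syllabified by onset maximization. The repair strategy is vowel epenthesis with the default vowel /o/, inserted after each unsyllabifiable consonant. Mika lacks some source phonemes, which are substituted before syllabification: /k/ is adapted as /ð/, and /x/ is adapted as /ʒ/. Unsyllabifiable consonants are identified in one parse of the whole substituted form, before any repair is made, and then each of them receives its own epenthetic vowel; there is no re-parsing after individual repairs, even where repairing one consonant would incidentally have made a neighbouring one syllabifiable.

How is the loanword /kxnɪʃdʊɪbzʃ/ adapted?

ðoʒnɪʃdʊɪbzoʃo

Substitution: /k/ → /ð/, /x/ → /ʒ/, giving /ðʒnɪʃdʊɪbzʃ/.
Under (C)(C)V(C), the unsyllabifiable consonants are /ð/, /z/, /ʃ/ (at most one coda consonant is licensed; onsets may contain at most 2 consonants).
Epenthesis after each stranded consonant: /ð/ → /ðo/, /z/ → /zo/, /ʃ/ → /ʃo/.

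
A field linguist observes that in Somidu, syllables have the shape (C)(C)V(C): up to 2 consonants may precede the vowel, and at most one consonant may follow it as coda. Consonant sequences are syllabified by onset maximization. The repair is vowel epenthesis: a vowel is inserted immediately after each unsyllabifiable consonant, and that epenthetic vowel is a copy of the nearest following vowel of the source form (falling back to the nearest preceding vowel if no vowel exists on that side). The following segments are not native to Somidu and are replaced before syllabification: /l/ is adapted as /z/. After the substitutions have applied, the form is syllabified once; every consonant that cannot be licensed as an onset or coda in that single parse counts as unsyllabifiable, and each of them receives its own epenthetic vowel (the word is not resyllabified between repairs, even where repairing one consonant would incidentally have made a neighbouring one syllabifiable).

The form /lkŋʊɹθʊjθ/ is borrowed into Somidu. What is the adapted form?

Substitution: /l/ → /z/, giving /zkŋʊɹθʊjθ/.
Syllabifying with onset maximization leaves /z/, /θ/ stranded (at most one coda consonant is licensed; onsets may contain at most 2 consonants).
Inserting the epenthetic vowel yields /z/ → /zʊ/, /θ/ → /θʊ/.

zʊkŋʊɹθʊjθʊ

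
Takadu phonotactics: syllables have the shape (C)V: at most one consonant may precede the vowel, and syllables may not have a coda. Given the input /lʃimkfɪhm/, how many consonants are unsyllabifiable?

The consonants /l/, /m/, /k/, /h/, /m/ cannot be parsed into a legal (C)V syllable (no codas are permitted; onsets are limited to one consonant).

5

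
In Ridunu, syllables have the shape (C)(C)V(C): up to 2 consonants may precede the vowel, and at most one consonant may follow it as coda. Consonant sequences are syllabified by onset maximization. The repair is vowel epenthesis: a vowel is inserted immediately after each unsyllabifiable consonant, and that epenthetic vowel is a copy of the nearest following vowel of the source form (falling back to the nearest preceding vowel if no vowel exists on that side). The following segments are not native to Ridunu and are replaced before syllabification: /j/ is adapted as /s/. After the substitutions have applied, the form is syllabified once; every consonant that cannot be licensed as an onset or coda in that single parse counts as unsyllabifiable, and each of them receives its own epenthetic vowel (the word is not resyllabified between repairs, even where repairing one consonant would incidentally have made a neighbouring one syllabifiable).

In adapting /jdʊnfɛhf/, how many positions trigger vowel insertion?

After substitution the input is /sdʊnfɛhf/.
The unsyllabifiable consonants are /f/; each receives one epenthetic vowel.

1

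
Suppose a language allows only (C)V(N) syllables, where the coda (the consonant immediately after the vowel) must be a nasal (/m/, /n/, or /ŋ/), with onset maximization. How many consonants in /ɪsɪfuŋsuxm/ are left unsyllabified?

2

Syllabifying with onset maximization leaves /x/, /m/ stranded (only a nasal (/m/, /n/, or /ŋ/) is licensed in coda position; onsets are limited to one consonant).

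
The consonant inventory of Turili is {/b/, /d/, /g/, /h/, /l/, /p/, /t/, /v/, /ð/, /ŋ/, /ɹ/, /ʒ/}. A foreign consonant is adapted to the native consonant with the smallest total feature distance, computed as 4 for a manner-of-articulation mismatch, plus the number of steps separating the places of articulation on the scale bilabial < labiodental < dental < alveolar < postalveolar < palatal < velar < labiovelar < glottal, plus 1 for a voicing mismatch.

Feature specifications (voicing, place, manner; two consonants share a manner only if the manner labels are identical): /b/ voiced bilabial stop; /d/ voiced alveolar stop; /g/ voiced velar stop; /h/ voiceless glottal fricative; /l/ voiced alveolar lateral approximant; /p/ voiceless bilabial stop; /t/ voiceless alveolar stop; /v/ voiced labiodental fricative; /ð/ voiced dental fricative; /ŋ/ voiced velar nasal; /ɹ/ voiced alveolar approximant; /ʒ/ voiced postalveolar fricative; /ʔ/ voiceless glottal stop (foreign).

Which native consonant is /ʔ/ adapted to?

g

/g/ is closest: same manner (stop), place distance 2 (glottal→velar), voicing differs (+1); total 3. Next closest is /h/ at distance 4.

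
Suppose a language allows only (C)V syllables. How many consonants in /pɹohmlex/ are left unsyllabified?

Under (C)V, the unsyllabifiable consonants are /p/, /h/, /m/, /x/ (no codas are permitted; onsets are limited to one consonant).

4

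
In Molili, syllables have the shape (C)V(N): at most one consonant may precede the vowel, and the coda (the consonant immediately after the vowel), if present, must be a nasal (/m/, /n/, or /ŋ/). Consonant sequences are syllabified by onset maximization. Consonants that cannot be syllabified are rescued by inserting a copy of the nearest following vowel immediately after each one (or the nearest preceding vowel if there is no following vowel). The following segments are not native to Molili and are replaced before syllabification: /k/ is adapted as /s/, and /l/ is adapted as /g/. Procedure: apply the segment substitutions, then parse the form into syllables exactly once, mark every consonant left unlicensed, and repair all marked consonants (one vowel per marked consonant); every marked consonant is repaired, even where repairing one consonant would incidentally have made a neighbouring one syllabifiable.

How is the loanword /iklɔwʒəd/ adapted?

isɔgɔwəʒədə

Substitution: /k/ → /s/, /l/ → /g/, giving /isgɔwʒəd/.
Syllabifying with onset maximization leaves /s/, /w/, /d/ stranded (only a nasal (/m/, /n/, or /ŋ/) is licensed in coda position; onsets are limited to one consonant).
Epenthesis after each stranded consonant: /s/ → /sɔ/, /w/ → /wə/, /d/ → /də/.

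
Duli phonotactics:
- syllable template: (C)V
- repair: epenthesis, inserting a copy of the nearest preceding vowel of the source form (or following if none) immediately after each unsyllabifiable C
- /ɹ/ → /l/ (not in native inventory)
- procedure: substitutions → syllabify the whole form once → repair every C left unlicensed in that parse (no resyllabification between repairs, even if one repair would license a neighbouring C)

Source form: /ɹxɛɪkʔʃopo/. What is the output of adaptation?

Substitution: /ɹ/ → /l/, giving /lxɛɪkʔʃopo/.
Under (C)V, the unsyllabifiable consonants are /l/, /k/, /ʔ/ (no codas are permitted; onsets are limited to one consonant).
Epenthesis after each stranded consonant: /l/ → /lɛ/, /k/ → /kɪ/, /ʔ/ → /ʔɪ/.

lɛxɛɪkɪʔɪʃopo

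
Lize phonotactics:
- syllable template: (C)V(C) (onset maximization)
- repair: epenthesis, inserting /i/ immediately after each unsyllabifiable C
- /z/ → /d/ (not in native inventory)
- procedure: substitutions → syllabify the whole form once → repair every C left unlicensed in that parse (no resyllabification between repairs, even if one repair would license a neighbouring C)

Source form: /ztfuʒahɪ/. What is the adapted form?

ditifuʒahɪ

Substitution: /z/ → /d/, giving /dtfuʒahɪ/.
The consonants /d/, /t/ cannot be parsed into a legal (C)V(C) syllable (at most one coda consonant is licensed; onsets are limited to one consonant).
Epenthesis after each stranded consonant: /d/ → /di/, /t/ → /ti/.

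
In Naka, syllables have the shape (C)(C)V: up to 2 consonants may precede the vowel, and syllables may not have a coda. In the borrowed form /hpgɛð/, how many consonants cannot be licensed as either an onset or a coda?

Syllabifying with onset maximization leaves /h/, /ð/ stranded (no codas are permitted; onsets may contain at most 2 consonants).

2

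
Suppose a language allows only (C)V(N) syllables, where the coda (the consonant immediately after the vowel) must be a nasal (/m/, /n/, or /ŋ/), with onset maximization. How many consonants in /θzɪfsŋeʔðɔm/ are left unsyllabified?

Syllabifying with onset maximization leaves /θ/, /f/, /s/, /ʔ/ stranded (only a nasal (/m/, /n/, or /ŋ/) is licensed in coda position; onsets are limited to one consonant).

4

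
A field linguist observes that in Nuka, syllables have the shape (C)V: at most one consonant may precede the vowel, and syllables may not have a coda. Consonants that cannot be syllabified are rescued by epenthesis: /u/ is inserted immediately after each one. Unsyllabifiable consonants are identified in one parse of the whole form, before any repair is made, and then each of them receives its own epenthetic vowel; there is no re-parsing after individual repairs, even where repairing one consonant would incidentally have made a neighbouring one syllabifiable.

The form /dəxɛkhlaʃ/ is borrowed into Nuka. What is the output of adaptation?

dəxɛkuhulaʃu

The consonants /k/, /h/, /ʃ/ cannot be parsed into a legal (C)V syllable (no codas are permitted; onsets are limited to one consonant).
Inserting the epenthetic vowel yields /k/ → /ku/, /h/ → /hu/, /ʃ/ → /ʃu/.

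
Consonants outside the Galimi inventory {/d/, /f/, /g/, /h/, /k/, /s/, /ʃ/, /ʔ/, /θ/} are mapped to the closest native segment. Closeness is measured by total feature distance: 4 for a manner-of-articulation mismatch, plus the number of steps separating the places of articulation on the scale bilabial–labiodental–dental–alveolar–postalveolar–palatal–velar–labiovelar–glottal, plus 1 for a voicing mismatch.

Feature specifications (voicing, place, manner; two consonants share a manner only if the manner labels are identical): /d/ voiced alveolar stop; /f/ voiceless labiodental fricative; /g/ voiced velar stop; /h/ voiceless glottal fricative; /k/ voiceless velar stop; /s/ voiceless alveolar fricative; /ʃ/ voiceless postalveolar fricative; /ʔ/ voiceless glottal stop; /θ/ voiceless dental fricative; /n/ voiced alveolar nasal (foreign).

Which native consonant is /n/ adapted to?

d

/d/ is closest: manner differs (nasal→stop, +4), place distance 0 (alveolar→alveolar), same voicing; total 4. Next closest is /s/ at distance 5.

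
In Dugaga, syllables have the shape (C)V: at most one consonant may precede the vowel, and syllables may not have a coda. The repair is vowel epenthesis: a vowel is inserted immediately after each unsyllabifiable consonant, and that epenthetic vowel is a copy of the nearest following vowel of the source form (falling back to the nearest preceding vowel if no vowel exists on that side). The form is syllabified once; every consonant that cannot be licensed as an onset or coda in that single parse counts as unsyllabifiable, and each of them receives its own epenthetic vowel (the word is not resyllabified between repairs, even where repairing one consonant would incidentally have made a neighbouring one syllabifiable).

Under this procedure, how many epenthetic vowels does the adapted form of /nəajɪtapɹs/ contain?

The unsyllabifiable consonants are /p/, /ɹ/, /s/; each receives one epenthetic vowel.

3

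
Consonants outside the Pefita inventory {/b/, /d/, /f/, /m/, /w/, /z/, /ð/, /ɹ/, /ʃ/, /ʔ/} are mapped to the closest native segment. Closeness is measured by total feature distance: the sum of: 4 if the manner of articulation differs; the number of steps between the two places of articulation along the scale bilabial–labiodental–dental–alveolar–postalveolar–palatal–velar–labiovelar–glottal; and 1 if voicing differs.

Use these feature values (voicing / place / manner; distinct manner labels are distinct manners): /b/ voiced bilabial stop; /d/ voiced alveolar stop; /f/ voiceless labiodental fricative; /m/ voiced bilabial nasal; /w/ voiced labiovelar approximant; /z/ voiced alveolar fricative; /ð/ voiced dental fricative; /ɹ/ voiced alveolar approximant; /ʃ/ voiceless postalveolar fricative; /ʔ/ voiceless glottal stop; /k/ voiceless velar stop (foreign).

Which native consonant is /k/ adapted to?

/ʔ/ is closest: same manner (stop), place distance 2 (velar→glottal), same voicing; total 2. Next closest is /d/ at distance 4.

ʔ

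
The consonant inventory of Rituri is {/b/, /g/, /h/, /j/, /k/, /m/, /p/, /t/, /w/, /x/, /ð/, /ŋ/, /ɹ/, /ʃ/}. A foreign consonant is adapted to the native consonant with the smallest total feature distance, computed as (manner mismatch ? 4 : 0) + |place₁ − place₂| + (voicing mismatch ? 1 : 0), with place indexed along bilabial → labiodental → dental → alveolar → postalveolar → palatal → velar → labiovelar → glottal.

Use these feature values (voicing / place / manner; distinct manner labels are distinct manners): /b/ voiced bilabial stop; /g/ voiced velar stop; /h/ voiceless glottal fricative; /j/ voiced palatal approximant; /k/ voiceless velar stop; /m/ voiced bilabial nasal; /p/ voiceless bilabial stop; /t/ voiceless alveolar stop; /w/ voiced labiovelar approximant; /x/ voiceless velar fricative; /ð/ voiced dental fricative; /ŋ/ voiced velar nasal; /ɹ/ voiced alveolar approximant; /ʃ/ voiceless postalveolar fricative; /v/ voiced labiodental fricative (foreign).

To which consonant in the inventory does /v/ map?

ð

/ð/ is closest: same manner (fricative), place distance 1 (labiodental→dental), same voicing; total 1. Next closest is /ʃ/ at distance 4.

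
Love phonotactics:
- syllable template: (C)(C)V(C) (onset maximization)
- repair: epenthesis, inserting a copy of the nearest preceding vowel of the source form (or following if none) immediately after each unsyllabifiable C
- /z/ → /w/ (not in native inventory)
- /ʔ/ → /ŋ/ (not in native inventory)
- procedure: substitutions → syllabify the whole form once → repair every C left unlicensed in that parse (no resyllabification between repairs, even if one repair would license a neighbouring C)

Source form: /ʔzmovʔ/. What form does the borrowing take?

Substitution: /ʔ/ → /ŋ/, /z/ → /w/, giving /ŋwmovŋ/.
Under (C)(C)V(C), the unsyllabifiable consonants are /ŋ/, /ŋ/ (at most one coda consonant is licensed; onsets may contain at most 2 consonants).
Epenthesis after each stranded consonant: /ŋ/ → /ŋo/, /ŋ/ → /ŋo/.

ŋowmovŋo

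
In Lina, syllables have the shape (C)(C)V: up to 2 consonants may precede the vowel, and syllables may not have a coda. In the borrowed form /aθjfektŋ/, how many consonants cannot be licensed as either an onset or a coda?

Under (C)(C)V, the unsyllabifiable consonants are /θ/, /k/, /t/, /ŋ/ (no codas are permitted; onsets may contain at most 2 consonants).

4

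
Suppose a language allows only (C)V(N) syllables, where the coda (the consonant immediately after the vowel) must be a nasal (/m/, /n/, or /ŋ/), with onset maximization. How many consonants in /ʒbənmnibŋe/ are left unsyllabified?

Syllabifying with onset maximization leaves /ʒ/, /m/, /b/ stranded (only a nasal (/m/, /n/, or /ŋ/) is licensed in coda position; onsets are limited to one consonant).

3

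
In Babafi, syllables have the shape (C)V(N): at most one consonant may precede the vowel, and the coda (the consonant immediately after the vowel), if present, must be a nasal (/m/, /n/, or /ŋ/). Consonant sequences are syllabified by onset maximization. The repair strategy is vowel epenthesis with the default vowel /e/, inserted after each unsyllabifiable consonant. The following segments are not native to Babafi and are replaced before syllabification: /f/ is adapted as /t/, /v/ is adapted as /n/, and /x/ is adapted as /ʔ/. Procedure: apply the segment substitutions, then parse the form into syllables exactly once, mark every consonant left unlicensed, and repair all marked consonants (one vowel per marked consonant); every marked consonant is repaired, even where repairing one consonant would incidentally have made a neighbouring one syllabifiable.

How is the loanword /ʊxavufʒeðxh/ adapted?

Substitution: /x/ → /ʔ/, /v/ → /n/, /f/ → /t/, giving /ʊʔanutʒeðʔh/.
Syllabifying with onset maximization leaves /t/, /ð/, /ʔ/, /h/ stranded (only a nasal (/m/, /n/, or /ŋ/) is licensed in coda position; onsets are limited to one consonant).
Epenthesis after each stranded consonant: /t/ → /te/, /ð/ → /ðe/, /ʔ/ → /ʔe/, /h/ → /he/.

ʊʔanuteʒeðeʔehe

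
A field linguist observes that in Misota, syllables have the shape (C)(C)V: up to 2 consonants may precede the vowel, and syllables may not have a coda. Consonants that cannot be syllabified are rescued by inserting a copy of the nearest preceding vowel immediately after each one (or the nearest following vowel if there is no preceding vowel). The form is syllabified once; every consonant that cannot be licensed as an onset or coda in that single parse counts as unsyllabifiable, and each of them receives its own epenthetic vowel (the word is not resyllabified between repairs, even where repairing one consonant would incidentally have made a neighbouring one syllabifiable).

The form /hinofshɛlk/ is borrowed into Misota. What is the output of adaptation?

hinofoshɛlɛkɛ

Under (C)(C)V, the unsyllabifiable consonants are /f/, /l/, /k/ (no codas are permitted; onsets may contain at most 2 consonants).
Inserting the epenthetic vowel yields /f/ → /fo/, /l/ → /lɛ/, /k/ → /kɛ/.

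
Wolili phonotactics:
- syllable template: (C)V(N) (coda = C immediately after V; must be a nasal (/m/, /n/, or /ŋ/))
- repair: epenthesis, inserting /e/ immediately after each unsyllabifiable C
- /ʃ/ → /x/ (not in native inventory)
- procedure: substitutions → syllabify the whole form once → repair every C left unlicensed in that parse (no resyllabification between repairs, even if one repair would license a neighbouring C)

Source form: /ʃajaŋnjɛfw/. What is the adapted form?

xajaŋnejɛfewe

Substitution: /ʃ/ → /x/, giving /xajaŋnjɛfw/.
Under (C)V(N), the unsyllabifiable consonants are /n/, /f/, /w/ (only a nasal (/m/, /n/, or /ŋ/) is licensed in coda position; onsets are limited to one consonant).
Each unlicensed consonant becomes the onset of a new syllable: /n/ → /ne/, /f/ → /fe/, /w/ → /we/.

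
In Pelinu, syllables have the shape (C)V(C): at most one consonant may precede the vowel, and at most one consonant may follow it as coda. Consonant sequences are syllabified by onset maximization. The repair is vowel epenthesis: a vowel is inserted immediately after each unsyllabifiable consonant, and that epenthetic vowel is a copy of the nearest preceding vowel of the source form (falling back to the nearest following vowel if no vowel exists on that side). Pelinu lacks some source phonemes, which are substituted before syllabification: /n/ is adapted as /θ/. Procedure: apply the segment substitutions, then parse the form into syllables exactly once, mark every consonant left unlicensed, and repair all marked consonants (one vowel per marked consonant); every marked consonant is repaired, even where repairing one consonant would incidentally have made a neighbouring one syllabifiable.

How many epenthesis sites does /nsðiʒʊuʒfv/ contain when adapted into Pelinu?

4

After substitution the input is /θsðiʒʊuʒfv/.
The unsyllabifiable consonants are /θ/, /s/, /f/, /v/; each receives one epenthetic vowel.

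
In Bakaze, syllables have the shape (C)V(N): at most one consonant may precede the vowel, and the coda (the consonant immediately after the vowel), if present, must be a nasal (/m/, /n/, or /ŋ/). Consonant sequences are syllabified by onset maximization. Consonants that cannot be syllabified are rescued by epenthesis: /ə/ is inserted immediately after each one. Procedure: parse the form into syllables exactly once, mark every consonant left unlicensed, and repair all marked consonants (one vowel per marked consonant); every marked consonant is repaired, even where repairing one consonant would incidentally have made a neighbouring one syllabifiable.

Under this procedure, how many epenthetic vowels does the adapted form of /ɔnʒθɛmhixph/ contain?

4

The unsyllabifiable consonants are /ʒ/, /x/, /p/, /h/; each receives one epenthetic vowel.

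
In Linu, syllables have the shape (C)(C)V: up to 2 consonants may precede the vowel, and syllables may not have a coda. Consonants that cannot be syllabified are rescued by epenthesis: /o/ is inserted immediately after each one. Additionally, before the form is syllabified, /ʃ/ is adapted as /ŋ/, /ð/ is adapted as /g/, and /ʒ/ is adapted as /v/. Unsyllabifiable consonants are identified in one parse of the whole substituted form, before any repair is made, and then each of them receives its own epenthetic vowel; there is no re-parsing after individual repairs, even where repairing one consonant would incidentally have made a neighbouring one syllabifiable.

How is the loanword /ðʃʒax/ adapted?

goŋvaxo

Substitution: /ð/ → /g/, /ʃ/ → /ŋ/, /ʒ/ → /v/, giving /gŋvax/.
The consonants /g/, /x/ cannot be parsed into a legal (C)(C)V syllable (no codas are permitted; onsets may contain at most 2 consonants).
Inserting the epenthetic vowel yields /g/ → /go/, /x/ → /xo/.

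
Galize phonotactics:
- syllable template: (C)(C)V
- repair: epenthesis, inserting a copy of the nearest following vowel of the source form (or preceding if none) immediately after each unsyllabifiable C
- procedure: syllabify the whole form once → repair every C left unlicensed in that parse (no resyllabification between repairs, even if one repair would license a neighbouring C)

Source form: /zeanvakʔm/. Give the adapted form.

Syllabifying with onset maximization leaves /k/, /ʔ/, /m/ stranded (no codas are permitted; onsets may contain at most 2 consonants).
Inserting the epenthetic vowel yields /k/ → /ka/, /ʔ/ → /ʔa/, /m/ → /ma/.

zeanvakaʔama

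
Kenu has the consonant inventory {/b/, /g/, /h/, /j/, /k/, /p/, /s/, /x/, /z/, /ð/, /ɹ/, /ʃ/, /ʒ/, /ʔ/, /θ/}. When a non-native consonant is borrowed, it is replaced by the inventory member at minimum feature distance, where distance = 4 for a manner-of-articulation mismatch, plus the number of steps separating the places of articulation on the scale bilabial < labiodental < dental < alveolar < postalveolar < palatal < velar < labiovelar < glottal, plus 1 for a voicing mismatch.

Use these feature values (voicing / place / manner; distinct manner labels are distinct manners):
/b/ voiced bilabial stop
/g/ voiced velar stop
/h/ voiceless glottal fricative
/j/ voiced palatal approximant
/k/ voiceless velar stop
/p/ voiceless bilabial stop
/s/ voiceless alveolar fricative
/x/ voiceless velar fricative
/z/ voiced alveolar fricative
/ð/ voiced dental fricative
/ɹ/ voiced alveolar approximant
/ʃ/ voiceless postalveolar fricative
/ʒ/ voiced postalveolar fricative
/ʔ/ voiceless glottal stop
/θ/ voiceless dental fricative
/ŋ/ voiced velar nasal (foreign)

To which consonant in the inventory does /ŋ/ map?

g

/g/ is closest: manner differs (nasal→stop, +4), place distance 0 (velar→velar), same voicing; total 4. Next closest is /j/ at distance 5.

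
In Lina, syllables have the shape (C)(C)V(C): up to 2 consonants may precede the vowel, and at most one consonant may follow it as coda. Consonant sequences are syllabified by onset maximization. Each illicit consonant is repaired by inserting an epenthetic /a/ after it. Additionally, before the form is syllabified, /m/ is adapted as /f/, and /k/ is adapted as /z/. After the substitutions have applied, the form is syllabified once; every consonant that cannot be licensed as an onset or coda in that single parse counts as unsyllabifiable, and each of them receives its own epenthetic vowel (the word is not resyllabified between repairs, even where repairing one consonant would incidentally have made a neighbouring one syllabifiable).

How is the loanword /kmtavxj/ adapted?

Substitution: /k/ → /z/, /m/ → /f/, giving /zftavxj/.
The consonants /z/, /x/, /j/ cannot be parsed into a legal (C)(C)V(C) syllable (at most one coda consonant is licensed; onsets may contain at most 2 consonants).
Each unlicensed consonant becomes the onset of a new syllable: /z/ → /za/, /x/ → /xa/, /j/ → /ja/.

zaftavxaja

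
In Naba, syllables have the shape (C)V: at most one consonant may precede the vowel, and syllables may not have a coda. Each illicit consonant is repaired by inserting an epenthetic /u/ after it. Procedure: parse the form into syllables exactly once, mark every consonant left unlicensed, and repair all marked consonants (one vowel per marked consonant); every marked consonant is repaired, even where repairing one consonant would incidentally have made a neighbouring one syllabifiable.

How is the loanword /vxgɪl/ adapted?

vuxugɪlu

Under (C)V, the unsyllabifiable consonants are /v/, /x/, /l/ (no codas are permitted; onsets are limited to one consonant).
Each unlicensed consonant becomes the onset of a new syllable: /v/ → /vu/, /x/ → /xu/, /l/ → /lu/.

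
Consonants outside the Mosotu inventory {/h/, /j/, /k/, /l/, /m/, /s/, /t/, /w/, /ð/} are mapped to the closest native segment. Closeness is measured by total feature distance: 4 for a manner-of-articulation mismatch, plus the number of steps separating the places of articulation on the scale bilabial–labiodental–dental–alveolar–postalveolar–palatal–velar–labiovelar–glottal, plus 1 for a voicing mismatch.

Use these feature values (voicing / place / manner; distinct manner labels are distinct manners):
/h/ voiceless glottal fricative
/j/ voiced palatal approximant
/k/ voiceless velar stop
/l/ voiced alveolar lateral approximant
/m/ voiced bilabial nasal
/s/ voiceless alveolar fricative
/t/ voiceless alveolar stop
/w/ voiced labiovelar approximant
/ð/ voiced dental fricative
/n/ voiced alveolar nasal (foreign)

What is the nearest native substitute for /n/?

m

/m/ is closest: same manner (nasal), place distance 3 (alveolar→bilabial), same voicing; total 3. Next closest is /l/ at distance 4.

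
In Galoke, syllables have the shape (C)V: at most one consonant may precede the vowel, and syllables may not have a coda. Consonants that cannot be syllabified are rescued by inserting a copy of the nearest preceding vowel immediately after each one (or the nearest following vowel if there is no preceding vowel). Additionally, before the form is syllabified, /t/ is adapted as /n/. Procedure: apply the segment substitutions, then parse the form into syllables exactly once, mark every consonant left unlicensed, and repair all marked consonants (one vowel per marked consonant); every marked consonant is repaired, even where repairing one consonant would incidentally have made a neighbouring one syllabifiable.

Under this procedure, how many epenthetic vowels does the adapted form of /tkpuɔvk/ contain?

4

After substitution the input is /nkpuɔvk/.
The unsyllabifiable consonants are /n/, /k/, /v/, /k/; each receives one epenthetic vowel.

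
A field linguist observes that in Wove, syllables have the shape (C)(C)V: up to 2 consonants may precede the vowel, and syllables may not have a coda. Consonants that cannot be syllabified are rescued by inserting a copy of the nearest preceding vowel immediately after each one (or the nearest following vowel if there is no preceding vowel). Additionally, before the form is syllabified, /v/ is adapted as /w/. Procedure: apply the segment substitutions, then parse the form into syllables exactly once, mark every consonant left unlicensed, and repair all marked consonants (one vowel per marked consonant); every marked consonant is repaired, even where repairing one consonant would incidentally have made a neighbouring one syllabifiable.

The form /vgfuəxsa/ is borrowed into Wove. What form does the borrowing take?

Substitution: /v/ → /w/, giving /wgfuəxsa/.
Under (C)(C)V, the unsyllabifiable consonants are /w/ (no codas are permitted; onsets may contain at most 2 consonants).
Epenthesis after each stranded consonant: /w/ → /wu/.

wugfuəxsa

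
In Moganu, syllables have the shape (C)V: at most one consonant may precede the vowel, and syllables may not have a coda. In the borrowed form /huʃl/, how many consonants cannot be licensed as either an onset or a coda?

2

Under (C)V, the unsyllabifiable consonants are /ʃ/, /l/ (no codas are permitted; onsets are limited to one consonant).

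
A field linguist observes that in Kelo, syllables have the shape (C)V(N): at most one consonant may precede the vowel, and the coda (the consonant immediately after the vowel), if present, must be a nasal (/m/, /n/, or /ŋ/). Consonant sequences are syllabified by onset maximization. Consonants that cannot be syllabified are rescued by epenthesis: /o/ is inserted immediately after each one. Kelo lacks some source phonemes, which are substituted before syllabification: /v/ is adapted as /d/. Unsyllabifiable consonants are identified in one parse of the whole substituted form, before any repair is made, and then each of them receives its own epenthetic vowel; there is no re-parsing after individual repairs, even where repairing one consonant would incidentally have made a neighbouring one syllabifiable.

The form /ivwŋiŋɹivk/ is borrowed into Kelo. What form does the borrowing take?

idowoŋiŋɹidoko

Substitution: /v/ → /d/, giving /idwŋiŋɹidk/.
The consonants /d/, /w/, /d/, /k/ cannot be parsed into a legal (C)V(N) syllable (only a nasal (/m/, /n/, or /ŋ/) is licensed in coda position; onsets are limited to one consonant).
Epenthesis after each stranded consonant: /d/ → /do/, /w/ → /wo/, /d/ → /do/, /k/ → /ko/.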